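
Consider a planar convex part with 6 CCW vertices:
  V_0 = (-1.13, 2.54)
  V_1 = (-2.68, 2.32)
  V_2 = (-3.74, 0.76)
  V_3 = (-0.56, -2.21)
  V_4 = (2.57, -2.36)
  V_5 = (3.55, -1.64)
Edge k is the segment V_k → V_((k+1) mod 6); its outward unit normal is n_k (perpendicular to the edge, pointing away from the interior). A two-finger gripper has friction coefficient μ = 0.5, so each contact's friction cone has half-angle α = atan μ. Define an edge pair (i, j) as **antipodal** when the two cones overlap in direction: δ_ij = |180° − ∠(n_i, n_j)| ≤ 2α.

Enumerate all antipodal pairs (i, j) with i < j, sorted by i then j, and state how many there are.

count = 6; pairs: (0,2), (0,3), (0,4), (1,4), (2,5), (3,5)

α = atan 0.5 = 26.57°;  2α = 53.13°
n_0 = (-0.1405, +0.9901)
n_1 = (-0.8271, +0.5620)
n_2 = (-0.6826, -0.7308)
n_3 = (-0.0479, -0.9989)
n_4 = (+0.5921, -0.8059)
n_5 = (+0.6661, +0.7458)
  (0,1): δ = 132.27°  ·
  (0,2): δ = 51.12°  ✓
  (0,3): δ = 10.82°  ✓
  (0,4): δ = 28.23°  ✓
  (0,5): δ = 130.15°  ·
  (1,2): δ = 98.85°  ·
  (1,3): δ = 58.55°  ·
  (1,4): δ = 19.50°  ✓
  (1,5): δ = 82.43°  ·
  (2,3): δ = 139.70°  ·
  (2,4): δ = 100.65°  ·
  (2,5): δ = 1.27°  ✓
  (3,4): δ = 140.95°  ·
  (3,5): δ = 39.03°  ✓
  (4,5): δ = 78.07°  ·
antipodal pairs: 6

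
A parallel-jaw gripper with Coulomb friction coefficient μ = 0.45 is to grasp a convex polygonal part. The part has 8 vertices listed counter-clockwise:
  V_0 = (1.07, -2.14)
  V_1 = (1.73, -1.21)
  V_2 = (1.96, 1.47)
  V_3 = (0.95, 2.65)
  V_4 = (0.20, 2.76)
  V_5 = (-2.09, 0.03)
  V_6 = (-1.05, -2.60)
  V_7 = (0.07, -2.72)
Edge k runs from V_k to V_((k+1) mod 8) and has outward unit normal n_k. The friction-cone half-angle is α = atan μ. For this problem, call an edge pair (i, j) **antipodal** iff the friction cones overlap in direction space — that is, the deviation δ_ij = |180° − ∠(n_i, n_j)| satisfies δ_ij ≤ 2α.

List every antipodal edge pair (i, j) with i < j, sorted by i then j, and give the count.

α = atan 0.45 = 24.23°;  2α = 48.46°
n_0 = (+0.8155, -0.5787)
n_1 = (+0.9963, -0.0855)
n_2 = (+0.7597, +0.6503)
n_3 = (+0.1451, +0.9894)
n_4 = (-0.7661, +0.6427)
n_5 = (-0.9299, -0.3677)
n_6 = (-0.1065, -0.9943)
n_7 = (+0.5017, -0.8650)
  (0,1): δ = 149.54°  ·
  (0,2): δ = 104.08°  ·
  (0,3): δ = 62.98°  ·
  (0,4): δ = 4.63°  ✓
  (0,5): δ = 56.94°  ·
  (0,6): δ = 119.25°  ·
  (0,7): δ = 155.48°  ·
  (1,2): δ = 134.53°  ·
  (1,3): δ = 93.44°  ·
  (1,4): δ = 35.09°  ✓
  (1,5): δ = 26.48°  ✓
  (1,6): δ = 88.79°  ·
  (1,7): δ = 125.02°  ·
  (2,3): δ = 138.91°  ·
  (2,4): δ = 80.55°  ·
  (2,5): δ = 18.99°  ✓
  (2,6): δ = 43.32°  ✓
  (2,7): δ = 79.55°  ·
  (3,4): δ = 121.65°  ·
  (3,5): δ = 60.08°  ·
  (3,6): δ = 2.23°  ✓
  (3,7): δ = 38.46°  ✓
  (4,5): δ = 118.43°  ·
  (4,6): δ = 56.12°  ·
  (4,7): δ = 19.90°  ✓
  (5,6): δ = 117.69°  ·
  (5,7): δ = 81.46°  ·
  (6,7): δ = 143.77°  ·
antipodal pairs: 8

count = 8; pairs: (0,4), (1,4), (1,5), (2,5), (2,6), (3,6), (3,7), (4,7)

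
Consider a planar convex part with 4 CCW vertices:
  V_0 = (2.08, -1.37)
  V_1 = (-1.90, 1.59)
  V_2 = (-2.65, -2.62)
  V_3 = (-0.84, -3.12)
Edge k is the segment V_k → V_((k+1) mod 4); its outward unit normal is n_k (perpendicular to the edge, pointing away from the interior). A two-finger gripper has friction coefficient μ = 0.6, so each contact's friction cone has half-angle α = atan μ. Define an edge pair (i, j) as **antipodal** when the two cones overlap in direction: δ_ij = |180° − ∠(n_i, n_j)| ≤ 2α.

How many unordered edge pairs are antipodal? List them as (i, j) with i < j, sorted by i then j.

α = atan 0.6 = 30.96°;  2α = 61.93°
n_0 = (+0.5968, +0.8024)
n_1 = (-0.9845, +0.1754)
n_2 = (-0.2663, -0.9639)
n_3 = (+0.5141, -0.8578)
  (0,1): δ = 63.46°  ·
  (0,2): δ = 21.20°  ✓
  (0,3): δ = 67.57°  ·
  (1,2): δ = 95.34°  ·
  (1,3): δ = 48.96°  ✓
  (2,3): δ = 133.62°  ·
antipodal pairs: 2

count = 2; pairs: (0,2), (1,3)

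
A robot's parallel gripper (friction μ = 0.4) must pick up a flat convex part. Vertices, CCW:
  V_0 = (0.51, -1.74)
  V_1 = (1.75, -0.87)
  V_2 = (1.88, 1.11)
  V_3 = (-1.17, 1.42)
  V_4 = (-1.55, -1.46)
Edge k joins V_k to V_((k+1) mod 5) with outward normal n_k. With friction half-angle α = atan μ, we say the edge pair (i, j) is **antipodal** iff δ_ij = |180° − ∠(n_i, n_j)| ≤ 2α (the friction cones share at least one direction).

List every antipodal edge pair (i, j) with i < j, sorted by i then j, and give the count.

count = 3; pairs: (0,2), (1,3), (2,4)

α = atan 0.4 = 21.80°;  2α = 43.60°
n_0 = (+0.5743, -0.8186)
n_1 = (+0.9979, -0.0655)
n_2 = (+0.1011, +0.9949)
n_3 = (-0.9914, +0.1308)
n_4 = (-0.1347, -0.9909)
  (0,1): δ = 128.81°  ·
  (0,2): δ = 40.86°  ✓
  (0,3): δ = 47.43°  ·
  (0,4): δ = 137.21°  ·
  (1,2): δ = 92.05°  ·
  (1,3): δ = 3.76°  ✓
  (1,4): δ = 86.02°  ·
  (2,3): δ = 91.71°  ·
  (2,4): δ = 1.94°  ✓
  (3,4): δ = 90.22°  ·
antipodal pairs: 3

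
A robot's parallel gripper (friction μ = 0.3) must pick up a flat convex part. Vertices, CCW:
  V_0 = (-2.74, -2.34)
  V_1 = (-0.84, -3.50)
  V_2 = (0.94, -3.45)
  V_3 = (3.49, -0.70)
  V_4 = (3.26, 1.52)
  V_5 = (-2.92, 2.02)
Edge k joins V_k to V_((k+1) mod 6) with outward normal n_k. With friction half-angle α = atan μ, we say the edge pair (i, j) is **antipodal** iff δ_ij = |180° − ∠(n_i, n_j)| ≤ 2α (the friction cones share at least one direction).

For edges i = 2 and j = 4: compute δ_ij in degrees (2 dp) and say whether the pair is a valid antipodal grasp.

α = atan 0.3 = 16.70°;  2α = 33.40°
edge 2: e_2 = (+2.55, +2.75);  n_2 = (+0.7333, -0.6799)
edge 4: e_4 = (-6.18, +0.50);  n_4 = (+0.0806, +0.9967)
∠(n_2, n_4) = 128.21°
δ = |180° − 128.21°| = 51.79°
51.79° > 2α = 33.40°  →  invalid

δ = 51.79°, invalid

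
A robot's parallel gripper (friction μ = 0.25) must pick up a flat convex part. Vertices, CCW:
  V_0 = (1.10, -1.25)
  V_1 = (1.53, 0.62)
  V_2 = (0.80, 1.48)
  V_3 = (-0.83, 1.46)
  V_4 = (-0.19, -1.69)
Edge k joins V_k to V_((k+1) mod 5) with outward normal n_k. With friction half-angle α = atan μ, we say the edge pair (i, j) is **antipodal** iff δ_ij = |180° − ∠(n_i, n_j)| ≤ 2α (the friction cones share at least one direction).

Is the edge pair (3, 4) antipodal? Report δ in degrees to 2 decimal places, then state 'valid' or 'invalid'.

α = atan 0.25 = 14.04°;  2α = 28.07°
edge 3: e_3 = (+0.64, -3.15);  n_3 = (-0.9800, -0.1991)
edge 4: e_4 = (+1.29, +0.44);  n_4 = (+0.3228, -0.9465)
∠(n_3, n_4) = 97.35°
δ = |180° − 97.35°| = 82.65°
82.65° > 2α = 28.07°  →  invalid

δ = 82.65°, invalid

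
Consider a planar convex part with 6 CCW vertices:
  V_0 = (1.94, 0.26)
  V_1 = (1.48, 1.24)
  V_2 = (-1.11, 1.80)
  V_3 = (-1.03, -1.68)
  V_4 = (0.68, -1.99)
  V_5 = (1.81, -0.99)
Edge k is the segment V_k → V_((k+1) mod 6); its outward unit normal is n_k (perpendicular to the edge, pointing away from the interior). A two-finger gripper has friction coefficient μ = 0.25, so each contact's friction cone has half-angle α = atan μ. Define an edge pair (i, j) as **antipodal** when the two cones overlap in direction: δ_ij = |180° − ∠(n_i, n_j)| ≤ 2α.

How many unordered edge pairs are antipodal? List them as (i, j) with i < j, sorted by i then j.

count = 3; pairs: (0,2), (1,3), (2,5)

α = atan 0.25 = 14.04°;  2α = 28.07°
n_0 = (+0.9052, +0.4249)
n_1 = (+0.2113, +0.9774)
n_2 = (-0.9997, -0.0230)
n_3 = (-0.1784, -0.9840)
n_4 = (+0.6627, -0.7489)
n_5 = (+0.9946, -0.1034)
  (0,1): δ = 127.35°  ·
  (0,2): δ = 23.83°  ✓
  (0,3): δ = 54.58°  ·
  (0,4): δ = 106.36°  ·
  (0,5): δ = 148.92°  ·
  (1,2): δ = 76.48°  ·
  (1,3): δ = 1.93°  ✓
  (1,4): δ = 53.71°  ·
  (1,5): δ = 96.26°  ·
  (2,3): δ = 101.59°  ·
  (2,4): δ = 49.81°  ·
  (2,5): δ = 7.25°  ✓
  (3,4): δ = 128.22°  ·
  (3,5): δ = 85.66°  ·
  (4,5): δ = 137.44°  ·
antipodal pairs: 3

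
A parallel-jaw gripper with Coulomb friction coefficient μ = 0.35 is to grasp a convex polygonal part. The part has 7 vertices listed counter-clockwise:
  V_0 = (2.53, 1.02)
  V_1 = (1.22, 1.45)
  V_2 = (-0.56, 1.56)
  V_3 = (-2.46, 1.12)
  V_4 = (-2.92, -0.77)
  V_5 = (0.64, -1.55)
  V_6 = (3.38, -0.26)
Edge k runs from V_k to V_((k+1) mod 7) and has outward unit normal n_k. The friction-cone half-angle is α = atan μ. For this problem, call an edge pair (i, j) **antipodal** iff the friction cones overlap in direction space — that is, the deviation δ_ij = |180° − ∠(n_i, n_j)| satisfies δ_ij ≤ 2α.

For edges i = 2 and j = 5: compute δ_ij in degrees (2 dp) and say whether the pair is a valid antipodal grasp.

α = atan 0.35 = 19.29°;  2α = 38.58°
edge 2: e_2 = (-1.90, -0.44);  n_2 = (-0.2256, +0.9742)
edge 5: e_5 = (+2.74, +1.29);  n_5 = (+0.4260, -0.9047)
∠(n_2, n_5) = 167.83°
δ = |180° − 167.83°| = 12.17°
12.17° ≤ 2α = 38.58°  →  valid

δ = 12.17°, valid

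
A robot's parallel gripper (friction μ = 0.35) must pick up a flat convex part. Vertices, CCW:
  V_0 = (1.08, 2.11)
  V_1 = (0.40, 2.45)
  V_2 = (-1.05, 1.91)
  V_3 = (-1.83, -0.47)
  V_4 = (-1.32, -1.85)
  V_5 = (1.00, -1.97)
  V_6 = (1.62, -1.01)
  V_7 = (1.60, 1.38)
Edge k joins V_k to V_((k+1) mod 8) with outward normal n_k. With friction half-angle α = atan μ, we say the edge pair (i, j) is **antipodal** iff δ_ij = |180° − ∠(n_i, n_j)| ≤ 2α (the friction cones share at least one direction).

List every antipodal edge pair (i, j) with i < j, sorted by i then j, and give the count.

α = atan 0.35 = 19.29°;  2α = 38.58°
n_0 = (+0.4472, +0.8944)
n_1 = (-0.3490, +0.9371)
n_2 = (-0.9503, +0.3114)
n_3 = (-0.9380, -0.3467)
n_4 = (-0.0517, -0.9987)
n_5 = (+0.8400, -0.5425)
n_6 = (+1.0000, +0.0084)
n_7 = (+0.8145, +0.5802)
  (0,1): δ = 133.01°  ·
  (0,2): δ = 81.58°  ·
  (0,3): δ = 43.15°  ·
  (0,4): δ = 23.60°  ✓
  (0,5): δ = 83.71°  ·
  (0,6): δ = 117.04°  ·
  (0,7): δ = 152.03°  ·
  (1,2): δ = 128.57°  ·
  (1,3): δ = 90.14°  ·
  (1,4): δ = 23.39°  ✓
  (1,5): δ = 36.72°  ✓
  (1,6): δ = 70.05°  ·
  (1,7): δ = 105.04°  ·
  (2,3): δ = 141.57°  ·
  (2,4): δ = 74.82°  ·
  (2,5): δ = 14.71°  ✓
  (2,6): δ = 18.63°  ✓
  (2,7): δ = 53.61°  ·
  (3,4): δ = 113.24°  ·
  (3,5): δ = 53.14°  ·
  (3,6): δ = 19.80°  ✓
  (3,7): δ = 15.18°  ✓
  (4,5): δ = 119.89°  ·
  (4,6): δ = 86.56°  ·
  (4,7): δ = 51.58°  ·
  (5,6): δ = 146.66°  ·
  (5,7): δ = 111.68°  ·
  (6,7): δ = 145.02°  ·
antipodal pairs: 7

count = 7; pairs: (0,4), (1,4), (1,5), (2,5), (2,6), (3,6), (3,7)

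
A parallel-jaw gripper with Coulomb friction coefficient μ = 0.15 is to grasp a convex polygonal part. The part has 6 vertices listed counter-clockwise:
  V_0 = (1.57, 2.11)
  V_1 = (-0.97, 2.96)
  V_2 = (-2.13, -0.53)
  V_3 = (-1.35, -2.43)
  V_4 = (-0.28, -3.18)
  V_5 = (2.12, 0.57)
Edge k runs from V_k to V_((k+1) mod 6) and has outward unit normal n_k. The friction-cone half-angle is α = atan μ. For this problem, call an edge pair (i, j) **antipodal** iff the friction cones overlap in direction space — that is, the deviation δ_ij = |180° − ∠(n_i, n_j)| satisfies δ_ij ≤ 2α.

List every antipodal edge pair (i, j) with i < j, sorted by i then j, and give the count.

α = atan 0.15 = 8.53°;  2α = 17.06°
n_0 = (+0.3173, +0.9483)
n_1 = (-0.9490, +0.3154)
n_2 = (-0.9251, -0.3798)
n_3 = (-0.5740, -0.8189)
n_4 = (+0.8423, -0.5391)
n_5 = (+0.9417, +0.3363)
  (0,1): δ = 89.88°  ·
  (0,2): δ = 49.18°  ·
  (0,3): δ = 16.53°  ✓
  (0,4): δ = 75.88°  ·
  (0,5): δ = 128.16°  ·
  (1,2): δ = 139.29°  ·
  (1,3): δ = 106.64°  ·
  (1,4): δ = 14.23°  ✓
  (1,5): δ = 38.04°  ·
  (2,3): δ = 147.35°  ·
  (2,4): δ = 54.94°  ·
  (2,5): δ = 2.67°  ✓
  (3,4): δ = 87.59°  ·
  (3,5): δ = 35.32°  ·
  (4,5): δ = 127.73°  ·
antipodal pairs: 3

count = 3; pairs: (0,3), (1,4), (2,5)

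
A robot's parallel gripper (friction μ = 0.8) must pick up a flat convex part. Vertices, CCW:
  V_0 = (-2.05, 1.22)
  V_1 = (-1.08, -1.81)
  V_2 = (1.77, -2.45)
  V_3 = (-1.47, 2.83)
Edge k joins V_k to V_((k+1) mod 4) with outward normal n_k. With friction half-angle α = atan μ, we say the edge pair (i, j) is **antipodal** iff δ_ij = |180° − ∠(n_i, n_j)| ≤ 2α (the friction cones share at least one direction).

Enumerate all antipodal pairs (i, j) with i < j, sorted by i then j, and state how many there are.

count = 3; pairs: (0,2), (1,2), (2,3)

α = atan 0.8 = 38.66°;  2α = 77.32°
n_0 = (-0.9524, -0.3049)
n_1 = (-0.2191, -0.9757)
n_2 = (+0.8523, +0.5230)
n_3 = (-0.9408, +0.3389)
  (0,1): δ = 120.41°  ·
  (0,2): δ = 13.78°  ✓
  (0,3): δ = 142.44°  ·
  (1,2): δ = 45.81°  ✓
  (1,3): δ = 82.84°  ·
  (2,3): δ = 51.35°  ✓
antipodal pairs: 3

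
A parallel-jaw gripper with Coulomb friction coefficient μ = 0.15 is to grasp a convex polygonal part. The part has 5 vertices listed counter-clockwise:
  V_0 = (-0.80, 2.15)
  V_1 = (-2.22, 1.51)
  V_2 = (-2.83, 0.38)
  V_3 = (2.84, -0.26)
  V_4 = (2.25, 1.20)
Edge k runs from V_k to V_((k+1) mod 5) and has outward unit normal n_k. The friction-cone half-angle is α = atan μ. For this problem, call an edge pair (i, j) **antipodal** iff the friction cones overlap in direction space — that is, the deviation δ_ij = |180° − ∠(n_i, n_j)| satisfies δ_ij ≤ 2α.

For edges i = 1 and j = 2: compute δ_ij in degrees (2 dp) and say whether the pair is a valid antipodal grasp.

δ = 68.08°, invalid

α = atan 0.15 = 8.53°;  2α = 17.06°
edge 1: e_1 = (-0.61, -1.13);  n_1 = (-0.8800, +0.4750)
edge 2: e_2 = (+5.67, -0.64);  n_2 = (-0.1122, -0.9937)
∠(n_1, n_2) = 111.92°
δ = |180° − 111.92°| = 68.08°
68.08° > 2α = 17.06°  →  invalid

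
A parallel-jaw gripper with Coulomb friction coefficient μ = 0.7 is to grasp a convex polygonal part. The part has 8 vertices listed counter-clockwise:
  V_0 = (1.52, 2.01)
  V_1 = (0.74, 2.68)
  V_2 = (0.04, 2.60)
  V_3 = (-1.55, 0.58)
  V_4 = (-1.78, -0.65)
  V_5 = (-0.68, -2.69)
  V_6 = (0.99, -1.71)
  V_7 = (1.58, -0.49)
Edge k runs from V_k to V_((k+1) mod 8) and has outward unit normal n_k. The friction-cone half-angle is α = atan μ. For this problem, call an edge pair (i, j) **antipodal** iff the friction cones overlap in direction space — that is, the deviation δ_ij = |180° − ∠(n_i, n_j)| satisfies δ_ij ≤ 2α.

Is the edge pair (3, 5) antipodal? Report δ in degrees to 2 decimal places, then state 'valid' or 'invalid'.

δ = 49.00°, valid

α = atan 0.7 = 34.99°;  2α = 69.98°
edge 3: e_3 = (-0.23, -1.23);  n_3 = (-0.9830, +0.1838)
edge 5: e_5 = (+1.67, +0.98);  n_5 = (+0.5061, -0.8625)
∠(n_3, n_5) = 131.00°
δ = |180° − 131.00°| = 49.00°
49.00° ≤ 2α = 69.98°  →  valid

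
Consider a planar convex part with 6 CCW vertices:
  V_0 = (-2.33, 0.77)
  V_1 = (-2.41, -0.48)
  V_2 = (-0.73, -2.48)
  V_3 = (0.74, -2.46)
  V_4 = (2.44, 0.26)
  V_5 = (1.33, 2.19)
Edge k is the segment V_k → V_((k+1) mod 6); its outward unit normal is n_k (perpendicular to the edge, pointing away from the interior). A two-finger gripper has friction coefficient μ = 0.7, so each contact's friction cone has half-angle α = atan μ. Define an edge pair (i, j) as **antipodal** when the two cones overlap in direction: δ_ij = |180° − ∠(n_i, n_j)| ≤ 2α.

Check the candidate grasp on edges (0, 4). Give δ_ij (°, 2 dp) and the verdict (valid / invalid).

δ = 33.57°, valid

α = atan 0.7 = 34.99°;  2α = 69.98°
edge 0: e_0 = (-0.08, -1.25);  n_0 = (-0.9980, +0.0639)
edge 4: e_4 = (-1.11, +1.93);  n_4 = (+0.8669, +0.4986)
∠(n_0, n_4) = 146.43°
δ = |180° − 146.43°| = 33.57°
33.57° ≤ 2α = 69.98°  →  valid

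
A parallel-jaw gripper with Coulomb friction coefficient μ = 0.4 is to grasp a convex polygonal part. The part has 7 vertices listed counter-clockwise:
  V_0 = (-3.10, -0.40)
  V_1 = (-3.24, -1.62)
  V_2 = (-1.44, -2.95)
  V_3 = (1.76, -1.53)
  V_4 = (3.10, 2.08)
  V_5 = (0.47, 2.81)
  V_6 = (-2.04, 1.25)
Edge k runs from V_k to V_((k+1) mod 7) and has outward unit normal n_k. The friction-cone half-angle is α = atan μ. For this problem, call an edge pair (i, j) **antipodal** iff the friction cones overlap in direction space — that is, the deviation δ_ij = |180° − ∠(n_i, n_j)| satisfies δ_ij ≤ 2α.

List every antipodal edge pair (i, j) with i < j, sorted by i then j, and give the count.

α = atan 0.4 = 21.80°;  2α = 43.60°
n_0 = (-0.9935, +0.1140)
n_1 = (-0.5943, -0.8043)
n_2 = (+0.4056, -0.9140)
n_3 = (+0.9375, -0.3480)
n_4 = (+0.2675, +0.9636)
n_5 = (-0.5279, +0.8493)
n_6 = (-0.8413, +0.5405)
  (0,1): δ = 119.91°  ·
  (0,2): δ = 59.52°  ·
  (0,3): δ = 13.82°  ✓
  (0,4): δ = 81.03°  ·
  (0,5): δ = 128.41°  ·
  (0,6): δ = 153.83°  ·
  (1,2): δ = 119.61°  ·
  (1,3): δ = 73.90°  ·
  (1,4): δ = 20.95°  ✓
  (1,5): δ = 68.32°  ·
  (1,6): δ = 93.74°  ·
  (2,3): δ = 134.29°  ·
  (2,4): δ = 39.44°  ✓
  (2,5): δ = 7.93°  ✓
  (2,6): δ = 33.35°  ✓
  (3,4): δ = 85.15°  ·
  (3,5): δ = 37.77°  ✓
  (3,6): δ = 12.35°  ✓
  (4,5): δ = 132.63°  ·
  (4,6): δ = 107.20°  ·
  (5,6): δ = 154.58°  ·
antipodal pairs: 7

count = 7; pairs: (0,3), (1,4), (2,4), (2,5), (2,6), (3,5), (3,6)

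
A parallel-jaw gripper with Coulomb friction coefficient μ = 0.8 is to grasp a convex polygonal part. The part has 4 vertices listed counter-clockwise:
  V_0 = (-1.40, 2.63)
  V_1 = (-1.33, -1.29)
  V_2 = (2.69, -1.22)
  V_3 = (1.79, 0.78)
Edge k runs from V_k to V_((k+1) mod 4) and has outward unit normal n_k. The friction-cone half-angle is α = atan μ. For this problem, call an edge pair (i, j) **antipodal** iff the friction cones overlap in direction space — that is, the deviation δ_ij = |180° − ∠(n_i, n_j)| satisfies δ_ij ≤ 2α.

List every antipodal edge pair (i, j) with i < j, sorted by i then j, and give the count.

count = 4; pairs: (0,2), (0,3), (1,2), (1,3)

α = atan 0.8 = 38.66°;  2α = 77.32°
n_0 = (-0.9998, -0.0179)
n_1 = (+0.0174, -0.9998)
n_2 = (+0.9119, +0.4104)
n_3 = (+0.5017, +0.8651)
  (0,1): δ = 90.03°  ·
  (0,2): δ = 23.20°  ✓
  (0,3): δ = 58.87°  ✓
  (1,2): δ = 66.77°  ✓
  (1,3): δ = 31.11°  ✓
  (2,3): δ = 144.34°  ·
antipodal pairs: 4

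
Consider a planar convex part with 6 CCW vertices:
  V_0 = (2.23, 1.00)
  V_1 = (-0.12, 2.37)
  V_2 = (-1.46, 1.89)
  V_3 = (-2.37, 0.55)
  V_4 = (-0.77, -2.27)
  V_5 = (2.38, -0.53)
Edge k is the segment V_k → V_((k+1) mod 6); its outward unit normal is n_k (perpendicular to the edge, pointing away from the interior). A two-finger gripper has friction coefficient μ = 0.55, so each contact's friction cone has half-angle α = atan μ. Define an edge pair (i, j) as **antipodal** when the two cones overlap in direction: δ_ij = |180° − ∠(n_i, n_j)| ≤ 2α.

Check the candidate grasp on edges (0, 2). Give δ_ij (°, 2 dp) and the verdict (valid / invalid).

δ = 93.94°, invalid

α = atan 0.55 = 28.81°;  2α = 57.62°
edge 0: e_0 = (-2.35, +1.37);  n_0 = (+0.5036, +0.8639)
edge 2: e_2 = (-0.91, -1.34);  n_2 = (-0.8273, +0.5618)
∠(n_0, n_2) = 86.06°
δ = |180° − 86.06°| = 93.94°
93.94° > 2α = 57.62°  →  invalid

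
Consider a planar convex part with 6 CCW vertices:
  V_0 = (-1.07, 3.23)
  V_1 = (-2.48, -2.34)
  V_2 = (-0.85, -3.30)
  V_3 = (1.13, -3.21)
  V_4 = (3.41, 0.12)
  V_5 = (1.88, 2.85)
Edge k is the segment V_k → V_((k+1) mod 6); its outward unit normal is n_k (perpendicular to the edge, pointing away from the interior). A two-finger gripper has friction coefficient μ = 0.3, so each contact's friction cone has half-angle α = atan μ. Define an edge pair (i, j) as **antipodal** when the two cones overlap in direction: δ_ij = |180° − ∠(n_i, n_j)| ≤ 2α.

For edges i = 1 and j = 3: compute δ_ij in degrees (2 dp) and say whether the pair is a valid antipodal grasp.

α = atan 0.3 = 16.70°;  2α = 33.40°
edge 1: e_1 = (+1.63, -0.96);  n_1 = (-0.5075, -0.8617)
edge 3: e_3 = (+2.28, +3.33);  n_3 = (+0.8251, -0.5650)
∠(n_1, n_3) = 86.10°
δ = |180° − 86.10°| = 93.90°
93.90° > 2α = 33.40°  →  invalid

δ = 93.90°, invalid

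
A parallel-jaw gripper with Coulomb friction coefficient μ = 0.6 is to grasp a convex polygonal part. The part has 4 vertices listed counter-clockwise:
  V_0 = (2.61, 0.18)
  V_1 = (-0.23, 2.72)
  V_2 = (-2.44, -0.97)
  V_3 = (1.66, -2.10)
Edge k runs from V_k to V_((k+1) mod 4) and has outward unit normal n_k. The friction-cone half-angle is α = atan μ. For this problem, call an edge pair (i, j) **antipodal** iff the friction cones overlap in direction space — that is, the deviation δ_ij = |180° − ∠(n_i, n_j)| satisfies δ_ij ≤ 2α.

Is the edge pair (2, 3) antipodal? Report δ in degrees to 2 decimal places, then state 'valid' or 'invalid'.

δ = 97.21°, invalid

α = atan 0.6 = 30.96°;  2α = 61.93°
edge 2: e_2 = (+4.10, -1.13);  n_2 = (-0.2657, -0.9641)
edge 3: e_3 = (+0.95, +2.28);  n_3 = (+0.9231, -0.3846)
∠(n_2, n_3) = 82.79°
δ = |180° − 82.79°| = 97.21°
97.21° > 2α = 61.93°  →  invalid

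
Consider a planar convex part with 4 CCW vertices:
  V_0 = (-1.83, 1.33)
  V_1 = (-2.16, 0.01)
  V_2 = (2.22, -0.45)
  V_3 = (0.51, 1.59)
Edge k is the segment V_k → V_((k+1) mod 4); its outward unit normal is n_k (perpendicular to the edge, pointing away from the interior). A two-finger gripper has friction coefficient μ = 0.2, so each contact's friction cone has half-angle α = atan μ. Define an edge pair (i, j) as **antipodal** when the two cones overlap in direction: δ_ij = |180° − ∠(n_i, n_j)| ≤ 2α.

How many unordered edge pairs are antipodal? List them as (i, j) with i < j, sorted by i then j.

count = 1; pairs: (1,3)

α = atan 0.2 = 11.31°;  2α = 22.62°
n_0 = (-0.9701, +0.2425)
n_1 = (-0.1044, -0.9945)
n_2 = (+0.7664, +0.6424)
n_3 = (-0.1104, +0.9939)
  (0,1): δ = 81.96°  ·
  (0,2): δ = 54.01°  ·
  (0,3): δ = 110.38°  ·
  (1,2): δ = 44.03°  ·
  (1,3): δ = 12.34°  ✓
  (2,3): δ = 123.63°  ·
antipodal pairs: 1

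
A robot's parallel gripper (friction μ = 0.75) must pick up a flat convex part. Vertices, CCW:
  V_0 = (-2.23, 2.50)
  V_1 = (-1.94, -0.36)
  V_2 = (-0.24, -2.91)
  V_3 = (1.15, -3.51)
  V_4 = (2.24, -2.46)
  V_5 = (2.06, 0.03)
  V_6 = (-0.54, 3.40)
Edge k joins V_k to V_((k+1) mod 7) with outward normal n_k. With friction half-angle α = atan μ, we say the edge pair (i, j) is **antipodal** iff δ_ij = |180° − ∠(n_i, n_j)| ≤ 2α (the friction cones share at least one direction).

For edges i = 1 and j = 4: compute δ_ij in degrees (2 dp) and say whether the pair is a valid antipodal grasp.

α = atan 0.75 = 36.87°;  2α = 73.74°
edge 1: e_1 = (+1.70, -2.55);  n_1 = (-0.8321, -0.5547)
edge 4: e_4 = (-0.18, +2.49);  n_4 = (+0.9974, +0.0721)
∠(n_1, n_4) = 150.44°
δ = |180° − 150.44°| = 29.56°
29.56° ≤ 2α = 73.74°  →  valid

δ = 29.56°, valid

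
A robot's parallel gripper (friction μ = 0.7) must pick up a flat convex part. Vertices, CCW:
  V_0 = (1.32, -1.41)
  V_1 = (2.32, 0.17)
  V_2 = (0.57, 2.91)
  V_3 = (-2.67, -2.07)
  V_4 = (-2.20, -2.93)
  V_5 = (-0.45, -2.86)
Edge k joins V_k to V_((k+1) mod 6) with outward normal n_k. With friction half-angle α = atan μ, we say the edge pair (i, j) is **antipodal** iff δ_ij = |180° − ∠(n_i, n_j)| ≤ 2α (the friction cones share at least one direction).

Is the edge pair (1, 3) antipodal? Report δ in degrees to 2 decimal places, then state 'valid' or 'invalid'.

α = atan 0.7 = 34.99°;  2α = 69.98°
edge 1: e_1 = (-1.75, +2.74);  n_1 = (+0.8428, +0.5383)
edge 3: e_3 = (+0.47, -0.86);  n_3 = (-0.8775, -0.4796)
∠(n_1, n_3) = 176.09°
δ = |180° − 176.09°| = 3.91°
3.91° ≤ 2α = 69.98°  →  valid

δ = 3.91°, valid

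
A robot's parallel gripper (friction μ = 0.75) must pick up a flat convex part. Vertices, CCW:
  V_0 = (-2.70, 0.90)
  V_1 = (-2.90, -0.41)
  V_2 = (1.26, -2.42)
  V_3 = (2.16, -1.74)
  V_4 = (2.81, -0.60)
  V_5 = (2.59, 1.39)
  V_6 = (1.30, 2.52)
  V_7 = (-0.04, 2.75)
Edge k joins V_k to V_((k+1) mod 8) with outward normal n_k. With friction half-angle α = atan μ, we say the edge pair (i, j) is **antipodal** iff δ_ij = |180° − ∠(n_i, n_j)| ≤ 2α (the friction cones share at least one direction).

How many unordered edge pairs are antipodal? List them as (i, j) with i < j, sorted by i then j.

count = 13; pairs: (0,2), (0,3), (0,4), (0,5), (1,4), (1,5), (1,6), (1,7), (2,6), (2,7), (3,6), (3,7), (4,7)

α = atan 0.75 = 36.87°;  2α = 73.74°
n_0 = (-0.9885, +0.1509)
n_1 = (-0.4351, -0.9004)
n_2 = (+0.6028, -0.7979)
n_3 = (+0.8687, -0.4953)
n_4 = (+0.9939, +0.1099)
n_5 = (+0.6589, +0.7522)
n_6 = (+0.1692, +0.9856)
n_7 = (-0.5710, +0.8210)
  (0,1): δ = 107.11°  ·
  (0,2): δ = 44.25°  ✓
  (0,3): δ = 21.01°  ✓
  (0,4): δ = 14.99°  ✓
  (0,5): δ = 57.46°  ✓
  (0,6): δ = 88.94°  ·
  (0,7): δ = 133.50°  ·
  (1,2): δ = 117.14°  ·
  (1,3): δ = 93.90°  ·
  (1,4): δ = 57.90°  ✓
  (1,5): δ = 15.43°  ✓
  (1,6): δ = 16.05°  ✓
  (1,7): δ = 60.61°  ✓
  (2,3): δ = 156.76°  ·
  (2,4): δ = 120.76°  ·
  (2,5): δ = 78.29°  ·
  (2,6): δ = 46.81°  ✓
  (2,7): δ = 2.25°  ✓
  (3,4): δ = 144.00°  ·
  (3,5): δ = 101.53°  ·
  (3,6): δ = 70.05°  ✓
  (3,7): δ = 25.49°  ✓
  (4,5): δ = 137.53°  ·
  (4,6): δ = 106.05°  ·
  (4,7): δ = 61.49°  ✓
  (5,6): δ = 148.52°  ·
  (5,7): δ = 103.96°  ·
  (6,7): δ = 135.44°  ·
antipodal pairs: 13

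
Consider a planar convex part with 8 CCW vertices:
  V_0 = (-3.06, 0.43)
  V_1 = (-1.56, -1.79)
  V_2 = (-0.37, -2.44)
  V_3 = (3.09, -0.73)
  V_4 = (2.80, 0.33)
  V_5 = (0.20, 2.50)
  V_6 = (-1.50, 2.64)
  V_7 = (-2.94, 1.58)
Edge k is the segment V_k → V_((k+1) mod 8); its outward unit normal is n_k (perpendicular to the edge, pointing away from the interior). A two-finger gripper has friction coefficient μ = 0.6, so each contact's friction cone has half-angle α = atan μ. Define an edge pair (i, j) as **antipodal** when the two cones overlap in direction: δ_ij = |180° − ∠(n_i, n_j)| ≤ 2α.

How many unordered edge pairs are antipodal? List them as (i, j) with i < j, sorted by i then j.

α = atan 0.6 = 30.96°;  2α = 61.93°
n_0 = (-0.8286, -0.5599)
n_1 = (-0.4794, -0.8776)
n_2 = (+0.4431, -0.8965)
n_3 = (+0.9646, +0.2639)
n_4 = (+0.6408, +0.7677)
n_5 = (+0.0821, +0.9966)
n_6 = (-0.5928, +0.8053)
n_7 = (-0.9946, +0.1038)
  (0,1): δ = 152.69°  ·
  (0,2): δ = 97.75°  ·
  (0,3): δ = 18.75°  ✓
  (0,4): δ = 16.11°  ✓
  (0,5): δ = 51.25°  ✓
  (0,6): δ = 92.31°  ·
  (0,7): δ = 140.00°  ·
  (1,2): δ = 125.06°  ·
  (1,3): δ = 46.05°  ✓
  (1,4): δ = 11.20°  ✓
  (1,5): δ = 23.94°  ✓
  (1,6): δ = 65.00°  ·
  (1,7): δ = 112.69°  ·
  (2,3): δ = 101.00°  ·
  (2,4): δ = 66.15°  ·
  (2,5): δ = 31.01°  ✓
  (2,6): δ = 10.06°  ✓
  (2,7): δ = 57.74°  ✓
  (3,4): δ = 145.15°  ·
  (3,5): δ = 110.01°  ·
  (3,6): δ = 68.94°  ·
  (3,7): δ = 21.26°  ✓
  (4,5): δ = 144.86°  ·
  (4,6): δ = 103.79°  ·
  (4,7): δ = 56.11°  ✓
  (5,6): δ = 138.93°  ·
  (5,7): δ = 91.25°  ·
  (6,7): δ = 132.31°  ·
antipodal pairs: 11

count = 11; pairs: (0,3), (0,4), (0,5), (1,3), (1,4), (1,5), (2,5), (2,6), (2,7), (3,7), (4,7)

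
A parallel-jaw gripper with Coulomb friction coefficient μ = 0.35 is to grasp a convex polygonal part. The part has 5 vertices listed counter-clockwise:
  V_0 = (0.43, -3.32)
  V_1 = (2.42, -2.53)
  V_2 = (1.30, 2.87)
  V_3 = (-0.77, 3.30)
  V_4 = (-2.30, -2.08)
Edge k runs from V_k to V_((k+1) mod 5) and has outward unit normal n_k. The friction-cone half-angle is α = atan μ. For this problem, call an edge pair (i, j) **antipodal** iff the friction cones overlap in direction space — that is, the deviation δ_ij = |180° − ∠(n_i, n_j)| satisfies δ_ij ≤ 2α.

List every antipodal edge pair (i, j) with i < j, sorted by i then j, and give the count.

α = atan 0.35 = 19.29°;  2α = 38.58°
n_0 = (+0.3690, -0.9294)
n_1 = (+0.9792, +0.2031)
n_2 = (+0.2034, +0.9791)
n_3 = (-0.9619, +0.2735)
n_4 = (-0.4136, -0.9105)
  (0,1): δ = 99.93°  ·
  (0,2): δ = 33.39°  ✓
  (0,3): δ = 52.47°  ·
  (0,4): δ = 133.92°  ·
  (1,2): δ = 113.45°  ·
  (1,3): δ = 27.59°  ✓
  (1,4): δ = 53.85°  ·
  (2,3): δ = 94.14°  ·
  (2,4): δ = 12.69°  ✓
  (3,4): δ = 98.55°  ·
antipodal pairs: 3

count = 3; pairs: (0,2), (1,3), (2,4)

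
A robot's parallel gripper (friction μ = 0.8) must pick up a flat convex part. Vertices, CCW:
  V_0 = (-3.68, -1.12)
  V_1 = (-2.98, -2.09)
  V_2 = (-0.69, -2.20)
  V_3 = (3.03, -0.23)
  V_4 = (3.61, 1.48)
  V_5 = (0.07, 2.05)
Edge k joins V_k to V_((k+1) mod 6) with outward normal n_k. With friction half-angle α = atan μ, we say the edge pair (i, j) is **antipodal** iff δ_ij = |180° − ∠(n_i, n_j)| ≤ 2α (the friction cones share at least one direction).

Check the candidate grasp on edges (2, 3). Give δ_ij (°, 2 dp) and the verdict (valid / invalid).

α = atan 0.8 = 38.66°;  2α = 77.32°
edge 2: e_2 = (+3.72, +1.97);  n_2 = (+0.4680, -0.8837)
edge 3: e_3 = (+0.58, +1.71);  n_3 = (+0.9470, -0.3212)
∠(n_2, n_3) = 43.36°
δ = |180° − 43.36°| = 136.64°
136.64° > 2α = 77.32°  →  invalid

δ = 136.64°, invalid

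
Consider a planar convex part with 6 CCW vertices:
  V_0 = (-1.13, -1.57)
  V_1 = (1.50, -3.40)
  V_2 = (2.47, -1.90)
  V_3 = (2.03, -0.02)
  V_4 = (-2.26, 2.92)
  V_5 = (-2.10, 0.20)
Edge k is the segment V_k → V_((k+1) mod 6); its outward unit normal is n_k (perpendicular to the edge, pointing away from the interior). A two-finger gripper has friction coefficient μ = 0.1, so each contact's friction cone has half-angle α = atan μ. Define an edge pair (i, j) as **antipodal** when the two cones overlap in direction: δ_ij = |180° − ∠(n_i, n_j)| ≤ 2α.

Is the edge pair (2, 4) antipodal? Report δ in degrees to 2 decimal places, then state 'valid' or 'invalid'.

δ = 9.81°, valid

α = atan 0.1 = 5.71°;  2α = 11.42°
edge 2: e_2 = (-0.44, +1.88);  n_2 = (+0.9737, +0.2279)
edge 4: e_4 = (+0.16, -2.72);  n_4 = (-0.9983, -0.0587)
∠(n_2, n_4) = 170.19°
δ = |180° − 170.19°| = 9.81°
9.81° ≤ 2α = 11.42°  →  valid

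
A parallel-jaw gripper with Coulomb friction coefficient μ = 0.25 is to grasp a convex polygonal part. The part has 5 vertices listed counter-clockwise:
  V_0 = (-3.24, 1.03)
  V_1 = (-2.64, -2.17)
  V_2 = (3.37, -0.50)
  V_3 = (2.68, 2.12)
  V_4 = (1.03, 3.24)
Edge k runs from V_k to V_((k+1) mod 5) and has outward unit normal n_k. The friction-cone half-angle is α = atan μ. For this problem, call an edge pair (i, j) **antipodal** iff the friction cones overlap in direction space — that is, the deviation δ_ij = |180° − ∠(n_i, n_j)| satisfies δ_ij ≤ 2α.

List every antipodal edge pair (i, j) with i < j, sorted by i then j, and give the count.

count = 2; pairs: (0,2), (1,4)

α = atan 0.25 = 14.04°;  2α = 28.07°
n_0 = (-0.9829, -0.1843)
n_1 = (+0.2677, -0.9635)
n_2 = (+0.9670, +0.2547)
n_3 = (+0.5616, +0.8274)
n_4 = (-0.4596, +0.8881)
  (0,1): δ = 85.09°  ·
  (0,2): δ = 4.13°  ✓
  (0,3): δ = 45.21°  ·
  (0,4): δ = 106.74°  ·
  (1,2): δ = 90.77°  ·
  (1,3): δ = 49.70°  ·
  (1,4): δ = 11.84°  ✓
  (2,3): δ = 138.92°  ·
  (2,4): δ = 77.39°  ·
  (3,4): δ = 118.47°  ·
antipodal pairs: 2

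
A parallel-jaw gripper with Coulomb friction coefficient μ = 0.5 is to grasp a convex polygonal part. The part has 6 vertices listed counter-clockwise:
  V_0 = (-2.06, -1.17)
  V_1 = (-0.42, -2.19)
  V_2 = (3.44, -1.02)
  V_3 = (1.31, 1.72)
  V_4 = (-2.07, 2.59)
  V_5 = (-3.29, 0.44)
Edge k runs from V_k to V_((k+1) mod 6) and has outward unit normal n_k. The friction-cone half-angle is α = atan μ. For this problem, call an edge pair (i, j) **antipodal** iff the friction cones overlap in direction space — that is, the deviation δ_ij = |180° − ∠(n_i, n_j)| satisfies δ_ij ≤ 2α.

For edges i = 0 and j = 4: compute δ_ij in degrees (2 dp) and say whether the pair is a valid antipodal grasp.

δ = 92.31°, invalid

α = atan 0.5 = 26.57°;  2α = 53.13°
edge 0: e_0 = (+1.64, -1.02);  n_0 = (-0.5281, -0.8492)
edge 4: e_4 = (-1.22, -2.15);  n_4 = (-0.8697, +0.4935)
∠(n_0, n_4) = 87.69°
δ = |180° − 87.69°| = 92.31°
92.31° > 2α = 53.13°  →  invalid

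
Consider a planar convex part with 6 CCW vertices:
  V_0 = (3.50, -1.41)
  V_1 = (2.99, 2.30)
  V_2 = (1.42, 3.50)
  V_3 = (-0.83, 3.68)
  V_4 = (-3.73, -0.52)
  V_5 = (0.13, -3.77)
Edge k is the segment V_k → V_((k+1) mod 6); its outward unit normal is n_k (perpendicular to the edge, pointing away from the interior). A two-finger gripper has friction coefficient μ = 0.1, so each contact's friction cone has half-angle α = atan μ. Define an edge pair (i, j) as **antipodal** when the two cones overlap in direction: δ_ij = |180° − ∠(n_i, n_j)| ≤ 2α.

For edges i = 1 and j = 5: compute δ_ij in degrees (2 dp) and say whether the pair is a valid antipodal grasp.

δ = 72.40°, invalid

α = atan 0.1 = 5.71°;  2α = 11.42°
edge 1: e_1 = (-1.57, +1.20);  n_1 = (+0.6073, +0.7945)
edge 5: e_5 = (+3.37, +2.36);  n_5 = (+0.5736, -0.8191)
∠(n_1, n_5) = 107.60°
δ = |180° − 107.60°| = 72.40°
72.40° > 2α = 11.42°  →  invalid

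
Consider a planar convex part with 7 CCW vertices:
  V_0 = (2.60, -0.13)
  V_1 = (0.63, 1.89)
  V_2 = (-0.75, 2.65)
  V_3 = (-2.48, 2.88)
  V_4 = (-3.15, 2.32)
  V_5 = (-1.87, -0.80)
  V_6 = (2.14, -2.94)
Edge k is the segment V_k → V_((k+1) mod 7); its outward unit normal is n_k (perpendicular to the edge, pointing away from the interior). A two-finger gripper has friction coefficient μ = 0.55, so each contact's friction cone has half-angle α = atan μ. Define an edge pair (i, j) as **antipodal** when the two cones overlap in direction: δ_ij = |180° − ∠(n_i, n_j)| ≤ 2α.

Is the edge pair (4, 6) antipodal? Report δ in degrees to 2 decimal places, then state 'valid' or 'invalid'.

α = atan 0.55 = 28.81°;  2α = 57.62°
edge 4: e_4 = (+1.28, -3.12);  n_4 = (-0.9252, -0.3796)
edge 6: e_6 = (+0.46, +2.81);  n_6 = (+0.9869, -0.1616)
∠(n_4, n_6) = 148.40°
δ = |180° − 148.40°| = 31.60°
31.60° ≤ 2α = 57.62°  →  valid

δ = 31.60°, valid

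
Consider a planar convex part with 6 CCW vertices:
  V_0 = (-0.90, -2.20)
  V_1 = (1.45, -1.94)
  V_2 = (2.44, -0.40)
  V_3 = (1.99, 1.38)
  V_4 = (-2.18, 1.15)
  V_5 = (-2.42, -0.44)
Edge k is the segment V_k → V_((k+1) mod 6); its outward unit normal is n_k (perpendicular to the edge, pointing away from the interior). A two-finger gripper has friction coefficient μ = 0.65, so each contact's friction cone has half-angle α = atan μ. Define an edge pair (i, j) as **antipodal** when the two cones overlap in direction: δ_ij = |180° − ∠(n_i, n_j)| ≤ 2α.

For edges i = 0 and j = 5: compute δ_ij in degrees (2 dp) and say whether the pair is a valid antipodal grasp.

α = atan 0.65 = 33.02°;  2α = 66.05°
edge 0: e_0 = (+2.35, +0.26);  n_0 = (+0.1100, -0.9939)
edge 5: e_5 = (+1.52, -1.76);  n_5 = (-0.7568, -0.6536)
∠(n_0, n_5) = 55.50°
δ = |180° − 55.50°| = 124.50°
124.50° > 2α = 66.05°  →  invalid

δ = 124.50°, invalid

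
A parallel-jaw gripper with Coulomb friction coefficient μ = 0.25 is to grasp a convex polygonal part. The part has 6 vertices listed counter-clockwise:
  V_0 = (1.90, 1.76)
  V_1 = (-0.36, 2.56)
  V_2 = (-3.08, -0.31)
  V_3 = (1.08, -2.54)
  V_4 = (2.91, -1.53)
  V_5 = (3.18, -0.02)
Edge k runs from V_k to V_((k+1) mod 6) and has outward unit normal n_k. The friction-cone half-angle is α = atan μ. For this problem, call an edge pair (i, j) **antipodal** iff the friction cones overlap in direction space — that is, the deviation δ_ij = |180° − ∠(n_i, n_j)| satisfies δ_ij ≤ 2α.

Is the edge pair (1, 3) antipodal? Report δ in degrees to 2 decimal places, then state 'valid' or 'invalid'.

δ = 17.64°, valid

α = atan 0.25 = 14.04°;  2α = 28.07°
edge 1: e_1 = (-2.72, -2.87);  n_1 = (-0.7258, +0.6879)
edge 3: e_3 = (+1.83, +1.01);  n_3 = (+0.4832, -0.8755)
∠(n_1, n_3) = 162.36°
δ = |180° − 162.36°| = 17.64°
17.64° ≤ 2α = 28.07°  →  valid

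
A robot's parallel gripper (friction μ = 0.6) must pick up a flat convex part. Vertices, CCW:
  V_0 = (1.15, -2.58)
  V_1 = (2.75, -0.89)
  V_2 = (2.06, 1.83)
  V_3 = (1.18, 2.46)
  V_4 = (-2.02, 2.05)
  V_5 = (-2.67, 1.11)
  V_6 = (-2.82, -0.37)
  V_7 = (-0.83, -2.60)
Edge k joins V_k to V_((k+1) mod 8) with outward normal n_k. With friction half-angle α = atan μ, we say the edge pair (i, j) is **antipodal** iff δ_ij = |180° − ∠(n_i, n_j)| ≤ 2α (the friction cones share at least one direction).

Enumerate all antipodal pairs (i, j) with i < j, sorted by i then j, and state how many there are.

count = 12; pairs: (0,3), (0,4), (0,5), (1,4), (1,5), (1,6), (2,5), (2,6), (2,7), (3,6), (3,7), (4,7)

α = atan 0.6 = 30.96°;  2α = 61.93°
n_0 = (+0.7262, -0.6875)
n_1 = (+0.9693, +0.2459)
n_2 = (+0.5821, +0.8131)
n_3 = (-0.1271, +0.9919)
n_4 = (-0.8225, +0.5688)
n_5 = (-0.9949, +0.1008)
n_6 = (-0.7461, -0.6658)
n_7 = (+0.0101, -0.9999)
  (0,1): δ = 122.33°  ·
  (0,2): δ = 82.17°  ·
  (0,3): δ = 39.27°  ✓
  (0,4): δ = 8.77°  ✓
  (0,5): δ = 37.65°  ✓
  (0,6): δ = 85.18°  ·
  (0,7): δ = 134.01°  ·
  (1,2): δ = 139.83°  ·
  (1,3): δ = 96.93°  ·
  (1,4): δ = 48.90°  ✓
  (1,5): δ = 20.02°  ✓
  (1,6): δ = 27.51°  ✓
  (1,7): δ = 76.34°  ·
  (2,3): δ = 137.10°  ·
  (2,4): δ = 89.06°  ·
  (2,5): δ = 60.19°  ✓
  (2,6): δ = 12.66°  ✓
  (2,7): δ = 36.18°  ✓
  (3,4): δ = 131.96°  ·
  (3,5): δ = 103.09°  ·
  (3,6): δ = 55.56°  ✓
  (3,7): δ = 6.72°  ✓
  (4,5): δ = 151.12°  ·
  (4,6): δ = 103.59°  ·
  (4,7): δ = 54.76°  ✓
  (5,6): δ = 132.47°  ·
  (5,7): δ = 83.63°  ·
  (6,7): δ = 131.17°  ·
antipodal pairs: 12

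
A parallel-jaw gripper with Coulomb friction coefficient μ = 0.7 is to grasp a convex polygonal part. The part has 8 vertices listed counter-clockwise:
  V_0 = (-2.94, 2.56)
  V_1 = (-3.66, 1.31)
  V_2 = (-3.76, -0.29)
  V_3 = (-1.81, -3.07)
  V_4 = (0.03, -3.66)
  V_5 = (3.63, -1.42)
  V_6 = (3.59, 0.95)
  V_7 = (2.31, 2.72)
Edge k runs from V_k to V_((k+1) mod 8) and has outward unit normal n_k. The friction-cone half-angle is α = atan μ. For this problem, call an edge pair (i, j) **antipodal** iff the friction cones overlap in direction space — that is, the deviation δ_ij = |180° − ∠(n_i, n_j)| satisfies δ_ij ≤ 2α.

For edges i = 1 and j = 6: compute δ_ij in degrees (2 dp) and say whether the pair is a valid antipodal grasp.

δ = 39.45°, valid

α = atan 0.7 = 34.99°;  2α = 69.98°
edge 1: e_1 = (-0.10, -1.60);  n_1 = (-0.9981, +0.0624)
edge 6: e_6 = (-1.28, +1.77);  n_6 = (+0.8103, +0.5860)
∠(n_1, n_6) = 140.55°
δ = |180° − 140.55°| = 39.45°
39.45° ≤ 2α = 69.98°  →  valid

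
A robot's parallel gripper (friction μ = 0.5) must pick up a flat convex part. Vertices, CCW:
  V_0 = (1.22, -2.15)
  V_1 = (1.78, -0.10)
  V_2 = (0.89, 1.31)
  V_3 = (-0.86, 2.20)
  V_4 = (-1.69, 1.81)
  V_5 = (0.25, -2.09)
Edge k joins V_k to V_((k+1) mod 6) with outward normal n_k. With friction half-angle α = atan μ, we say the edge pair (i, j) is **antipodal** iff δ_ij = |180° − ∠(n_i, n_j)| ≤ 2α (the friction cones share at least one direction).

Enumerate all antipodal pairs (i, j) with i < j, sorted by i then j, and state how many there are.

α = atan 0.5 = 26.57°;  2α = 53.13°
n_0 = (+0.9647, -0.2635)
n_1 = (+0.8456, +0.5338)
n_2 = (+0.4533, +0.8914)
n_3 = (-0.4253, +0.9051)
n_4 = (-0.8953, -0.4454)
n_5 = (-0.0617, -0.9981)
  (0,1): δ = 132.46°  ·
  (0,2): δ = 101.68°  ·
  (0,3): δ = 49.55°  ✓
  (0,4): δ = 41.73°  ✓
  (0,5): δ = 101.74°  ·
  (1,2): δ = 149.22°  ·
  (1,3): δ = 97.09°  ·
  (1,4): δ = 5.81°  ✓
  (1,5): δ = 54.20°  ·
  (2,3): δ = 127.88°  ·
  (2,4): δ = 36.60°  ✓
  (2,5): δ = 23.42°  ✓
  (3,4): δ = 88.72°  ·
  (3,5): δ = 28.71°  ✓
  (4,5): δ = 119.99°  ·
antipodal pairs: 6

count = 6; pairs: (0,3), (0,4), (1,4), (2,4), (2,5), (3,5)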